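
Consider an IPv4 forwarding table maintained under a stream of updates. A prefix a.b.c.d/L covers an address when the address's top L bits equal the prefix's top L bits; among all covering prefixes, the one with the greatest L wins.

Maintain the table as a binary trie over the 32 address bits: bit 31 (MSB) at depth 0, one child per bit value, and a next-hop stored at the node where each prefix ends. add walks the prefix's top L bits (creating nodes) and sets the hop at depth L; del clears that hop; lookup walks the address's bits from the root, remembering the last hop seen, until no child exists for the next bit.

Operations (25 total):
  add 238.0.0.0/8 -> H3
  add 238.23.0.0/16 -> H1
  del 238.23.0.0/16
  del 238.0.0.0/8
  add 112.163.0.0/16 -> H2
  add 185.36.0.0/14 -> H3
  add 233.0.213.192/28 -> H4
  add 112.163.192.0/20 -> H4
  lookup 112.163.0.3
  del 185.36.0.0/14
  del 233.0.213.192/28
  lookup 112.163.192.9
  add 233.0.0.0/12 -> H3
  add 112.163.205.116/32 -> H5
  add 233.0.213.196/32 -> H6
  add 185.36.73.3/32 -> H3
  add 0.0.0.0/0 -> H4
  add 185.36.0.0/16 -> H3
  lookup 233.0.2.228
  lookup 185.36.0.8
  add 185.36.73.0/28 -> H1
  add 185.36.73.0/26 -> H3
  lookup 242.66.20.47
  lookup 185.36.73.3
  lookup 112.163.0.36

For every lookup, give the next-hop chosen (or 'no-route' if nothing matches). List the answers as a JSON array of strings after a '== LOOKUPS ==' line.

Apply in order:
  add 238.0.0.0/8 -> H3 at depth 8
  add 238.23.0.0/16 -> H1 at depth 16
  - 238.23.0.0/16 clear@16
  - 238.0.0.0/8 clear@8
  add 112.163.0.0/16 -> H2 at depth 16
  add 185.36.0.0/14 -> H3 at depth 14
  add 233.0.213.192/28 -> H4 at depth 28
  add 112.163.192.0/20 -> H4 at depth 20
  ? 112.163.0.3  path d0:-→d1:-→d2:-→d3:-→d4:-→d5:-→d6:-→d7:-→d8:-→d9:-→d10:-→d11:-→d12:-→d13:-→d14:-→d15:-→d16:H2  best=H2
  - 185.36.0.0/14 clear@14
  - 233.0.213.192/28 clear@28
  ? 112.163.192.9  path d0:-→d1:-→d2:-→d3:-→d4:-→d5:-→d6:-→d7:-→d8:-→d9:-→d10:-→d11:-→d12:-→d13:-→d14:-→d15:-→d16:H2→d17:-→d18:-→d19:-→d20:H4  best=H4
  add 233.0.0.0/12 -> H3 at depth 12
  add 112.163.205.116/32 -> H5 at depth 32
  add 233.0.213.196/32 -> H6 at depth 32
  add 185.36.73.3/32 -> H3 at depth 32
  add 0.0.0.0/0 -> H4 at depth 0
  add 185.36.0.0/16 -> H3 at depth 16
  ? 233.0.2.228  path d0:H4→d1:-→d2:-→d3:-→d4:-→d5:-→d6:-→d7:-→d8:-→d9:-→d10:-→d11:-→d12:H3→d13:-→d14:-→d15:-→d16:-  best=H3
  ? 185.36.0.8  path d0:H4→d1:-→d2:-→d3:-→d4:-→d5:-→d6:-→d7:-→d8:-→d9:-→d10:-→d11:-→d12:-→d13:-→d14:-→d15:-→d16:H3→d17:-  best=H3
  add 185.36.73.0/28 -> H1 at depth 28
  add 185.36.73.0/26 -> H3 at depth 26
  ? 242.66.20.47  path d0:H4→d1:-→d2:-→d3:-  best=H4
  ? 185.36.73.3  path d0:H4→d1:-→d2:-→d3:-→d4:-→d5:-→d6:-→d7:-→d8:-→d9:-→d10:-→d11:-→d12:-→d13:-→d14:-→d15:-→d16:H3→d17:-→d18:-→d19:-→d20:-→d21:-→d22:-→d23:-→d24:-→d25:-→d26:H3→d27:-→d28:H1→d29:-→d30:-→d31:-→d32:H3  best=H3
  ? 112.163.0.36  path d0:H4→d1:-→d2:-→d3:-→d4:-→d5:-→d6:-→d7:-→d8:-→d9:-→d10:-→d11:-→d12:-→d13:-→d14:-→d15:-→d16:H2  best=H2

== LOOKUPS ==
["H2","H4","H3","H3","H4","H3","H2"]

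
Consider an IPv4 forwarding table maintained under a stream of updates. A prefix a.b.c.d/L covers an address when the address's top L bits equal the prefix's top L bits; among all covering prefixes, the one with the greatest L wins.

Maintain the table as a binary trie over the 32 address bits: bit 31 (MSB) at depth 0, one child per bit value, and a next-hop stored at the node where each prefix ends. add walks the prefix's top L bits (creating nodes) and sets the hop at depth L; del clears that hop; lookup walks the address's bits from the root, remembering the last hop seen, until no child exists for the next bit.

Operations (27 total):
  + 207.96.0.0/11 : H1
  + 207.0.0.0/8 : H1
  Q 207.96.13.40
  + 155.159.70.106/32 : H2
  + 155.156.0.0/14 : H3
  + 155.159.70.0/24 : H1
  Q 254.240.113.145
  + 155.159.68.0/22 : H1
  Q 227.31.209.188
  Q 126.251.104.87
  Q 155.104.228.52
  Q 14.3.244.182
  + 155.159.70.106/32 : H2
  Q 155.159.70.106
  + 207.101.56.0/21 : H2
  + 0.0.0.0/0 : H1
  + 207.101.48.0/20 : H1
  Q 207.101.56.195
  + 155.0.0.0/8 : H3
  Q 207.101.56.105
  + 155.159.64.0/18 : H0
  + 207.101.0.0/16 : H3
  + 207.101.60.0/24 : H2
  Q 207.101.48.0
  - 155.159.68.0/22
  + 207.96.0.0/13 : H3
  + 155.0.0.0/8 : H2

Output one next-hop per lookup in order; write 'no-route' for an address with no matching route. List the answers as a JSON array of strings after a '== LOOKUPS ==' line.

Process each operation:
  add 207.96.0.0/11 -> H1 at depth 11
  add 207.0.0.0/8 -> H1 at depth 8
  lookup 207.96.13.40: bits 11001111011 walk d0:-→d1:-→d2:-→d3:-→d4:-→d5:-→d6:-→d7:-→d8:H1→d9:-→d10:-→d11:H1 -> H1
  add 155.159.70.106/32 -> H2 at depth 32
  add 155.156.0.0/14 -> H3 at depth 14
  add 155.159.70.0/24 -> H1 at depth 24
  lookup 254.240.113.145: bits 11 walk d0:-→d1:-→d2:- -> no-route
  add 155.159.68.0/22 -> H1 at depth 22
  lookup 227.31.209.188: bits 11 walk d0:-→d1:-→d2:- -> no-route
  lookup 126.251.104.87: bits ε walk d0:- -> no-route
  lookup 155.104.228.52: bits 10011011 walk d0:-→d1:-→d2:-→d3:-→d4:-→d5:-→d6:-→d7:-→d8:- -> no-route
  lookup 14.3.244.182: bits ε walk d0:- -> no-route
  add 155.159.70.106/32 -> H2 at depth 32
  lookup 155.159.70.106: bits 10011011100111110100011001101010 walk d0:-→d1:-→d2:-→d3:-→d4:-→d5:-→d6:-→d7:-→d8:-→d9:-→d10:-→d11:-→d12:-→d13:-→d14:H3→d15:-→d16:-→d17:-→d18:-→d19:-→d20:-→d21:-→d22:H1→d23:-→d24:H1→d25:-→d26:-→d27:-→d28:-→d29:-→d30:-→d31:-→d32:H2 -> H2
  add 207.101.56.0/21 -> H2 at depth 21
  add 0.0.0.0/0 -> H1 at depth 0
  add 207.101.48.0/20 -> H1 at depth 20
  lookup 207.101.56.195: bits 110011110110010100111 walk d0:H1→d1:-→d2:-→d3:-→d4:-→d5:-→d6:-→d7:-→d8:H1→d9:-→d10:-→d11:H1→d12:-→d13:-→d14:-→d15:-→d16:-→d17:-→d18:-→d19:-→d20:H1→d21:H2 -> H2
  add 155.0.0.0/8 -> H3 at depth 8
  lookup 207.101.56.105: bits 110011110110010100111 walk d0:H1→d1:-→d2:-→d3:-→d4:-→d5:-→d6:-→d7:-→d8:H1→d9:-→d10:-→d11:H1→d12:-→d13:-→d14:-→d15:-→d16:-→d17:-→d18:-→d19:-→d20:H1→d21:H2 -> H2
  add 155.159.64.0/18 -> H0 at depth 18
  add 207.101.0.0/16 -> H3 at depth 16
  add 207.101.60.0/24 -> H2 at depth 24
  lookup 207.101.48.0: bits 11001111011001010011 walk d0:H1→d1:-→d2:-→d3:-→d4:-→d5:-→d6:-→d7:-→d8:H1→d9:-→d10:-→d11:H1→d12:-→d13:-→d14:-→d15:-→d16:H3→d17:-→d18:-→d19:-→d20:H1 -> H1
  - 155.159.68.0/22 clear@22
  add 207.96.0.0/13 -> H3 at depth 13
  add 155.0.0.0/8 -> H2 at depth 8

== LOOKUPS ==
["H1","no-route","no-route","no-route","no-route","no-route","H2","H2","H2","H1"]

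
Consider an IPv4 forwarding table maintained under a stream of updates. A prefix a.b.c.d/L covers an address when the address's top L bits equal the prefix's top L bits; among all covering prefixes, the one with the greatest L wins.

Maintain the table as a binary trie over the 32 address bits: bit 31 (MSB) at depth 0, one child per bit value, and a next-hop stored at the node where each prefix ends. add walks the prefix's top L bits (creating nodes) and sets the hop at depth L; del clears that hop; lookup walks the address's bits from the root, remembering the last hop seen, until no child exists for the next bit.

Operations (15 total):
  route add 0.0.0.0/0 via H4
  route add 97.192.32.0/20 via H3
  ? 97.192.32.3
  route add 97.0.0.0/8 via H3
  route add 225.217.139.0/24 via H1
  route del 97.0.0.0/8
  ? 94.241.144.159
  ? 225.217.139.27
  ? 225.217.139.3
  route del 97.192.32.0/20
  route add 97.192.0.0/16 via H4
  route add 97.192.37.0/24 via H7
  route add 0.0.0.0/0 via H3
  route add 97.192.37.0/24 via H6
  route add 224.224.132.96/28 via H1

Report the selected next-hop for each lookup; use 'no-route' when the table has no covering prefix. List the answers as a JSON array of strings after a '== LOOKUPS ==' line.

Process each operation:
  + 0.0.0.0/0 (H4) depth=0
  + 97.192.32.0/20 (H3) depth=20
  ? 97.192.32.3  path d0:H4→d1:-→d2:-→d3:-→d4:-→d5:-→d6:-→d7:-→d8:-→d9:-→d10:-→d11:-→d12:-→d13:-→d14:-→d15:-→d16:-→d17:-→d18:-→d19:-→d20:H3  best=H3
  + 97.0.0.0/8 (H3) depth=8
  + 225.217.139.0/24 (H1) depth=24
  del 97.0.0.0/8 (clear depth 8)
  ? 94.241.144.159  path d0:H4→d1:-→d2:-  best=H4
  ? 225.217.139.27  path d0:H4→d1:-→d2:-→d3:-→d4:-→d5:-→d6:-→d7:-→d8:-→d9:-→d10:-→d11:-→d12:-→d13:-→d14:-→d15:-→d16:-→d17:-→d18:-→d19:-→d20:-→d21:-→d22:-→d23:-→d24:H1  best=H1
  ? 225.217.139.3  path d0:H4→d1:-→d2:-→d3:-→d4:-→d5:-→d6:-→d7:-→d8:-→d9:-→d10:-→d11:-→d12:-→d13:-→d14:-→d15:-→d16:-→d17:-→d18:-→d19:-→d20:-→d21:-→d22:-→d23:-→d24:H1  best=H1
  del 97.192.32.0/20 (clear depth 20)
  + 97.192.0.0/16 (H4) depth=16
  + 97.192.37.0/24 (H7) depth=24
  + 0.0.0.0/0 (H3) depth=0
  + 97.192.37.0/24 (H6) depth=24
  + 224.224.132.96/28 (H1) depth=28

== LOOKUPS ==
["H3","H4","H1","H1"]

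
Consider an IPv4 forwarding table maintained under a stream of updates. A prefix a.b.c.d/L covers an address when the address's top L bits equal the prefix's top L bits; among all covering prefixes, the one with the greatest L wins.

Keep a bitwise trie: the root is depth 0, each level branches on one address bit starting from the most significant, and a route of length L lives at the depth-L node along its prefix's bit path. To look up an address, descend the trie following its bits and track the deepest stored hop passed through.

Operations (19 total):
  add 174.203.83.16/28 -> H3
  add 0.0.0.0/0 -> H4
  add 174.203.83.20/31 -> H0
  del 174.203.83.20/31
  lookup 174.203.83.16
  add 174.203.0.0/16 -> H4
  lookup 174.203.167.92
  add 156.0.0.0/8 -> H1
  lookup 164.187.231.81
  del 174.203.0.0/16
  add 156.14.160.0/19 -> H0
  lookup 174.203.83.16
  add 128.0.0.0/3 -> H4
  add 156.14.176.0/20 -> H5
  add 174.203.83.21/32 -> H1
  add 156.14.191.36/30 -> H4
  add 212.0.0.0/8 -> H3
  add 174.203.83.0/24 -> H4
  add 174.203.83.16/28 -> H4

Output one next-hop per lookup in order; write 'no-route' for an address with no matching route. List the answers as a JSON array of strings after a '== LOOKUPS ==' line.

Process each operation:
  add 174.203.83.16/28 -> H3 at depth 28
  add 0.0.0.0/0 -> H4 at depth 0
  add 174.203.83.20/31 -> H0 at depth 31
  - 174.203.83.20/31 clear@31
  ? 174.203.83.16  path d0:H4→d1:-→d2:-→d3:-→d4:-→d5:-→d6:-→d7:-→d8:-→d9:-→d10:-→d11:-→d12:-→d13:-→d14:-→d15:-→d16:-→d17:-→d18:-→d19:-→d20:-→d21:-→d22:-→d23:-→d24:-→d25:-→d26:-→d27:-→d28:H3→d29:-  best=H3
  add 174.203.0.0/16 -> H4 at depth 16
  ? 174.203.167.92  path d0:H4→d1:-→d2:-→d3:-→d4:-→d5:-→d6:-→d7:-→d8:-→d9:-→d10:-→d11:-→d12:-→d13:-→d14:-→d15:-→d16:H4  best=H4
  add 156.0.0.0/8 -> H1 at depth 8
  ? 164.187.231.81  path d0:H4→d1:-→d2:-→d3:-→d4:-  best=H4
  - 174.203.0.0/16 clear@16
  add 156.14.160.0/19 -> H0 at depth 19
  ? 174.203.83.16  path d0:H4→d1:-→d2:-→d3:-→d4:-→d5:-→d6:-→d7:-→d8:-→d9:-→d10:-→d11:-→d12:-→d13:-→d14:-→d15:-→d16:-→d17:-→d18:-→d19:-→d20:-→d21:-→d22:-→d23:-→d24:-→d25:-→d26:-→d27:-→d28:H3→d29:-  best=H3
  add 128.0.0.0/3 -> H4 at depth 3
  add 156.14.176.0/20 -> H5 at depth 20
  add 174.203.83.21/32 -> H1 at depth 32
  add 156.14.191.36/30 -> H4 at depth 30
  add 212.0.0.0/8 -> H3 at depth 8
  add 174.203.83.0/24 -> H4 at depth 24
  add 174.203.83.16/28 -> H4 at depth 28

== LOOKUPS ==
["H3","H4","H4","H3"]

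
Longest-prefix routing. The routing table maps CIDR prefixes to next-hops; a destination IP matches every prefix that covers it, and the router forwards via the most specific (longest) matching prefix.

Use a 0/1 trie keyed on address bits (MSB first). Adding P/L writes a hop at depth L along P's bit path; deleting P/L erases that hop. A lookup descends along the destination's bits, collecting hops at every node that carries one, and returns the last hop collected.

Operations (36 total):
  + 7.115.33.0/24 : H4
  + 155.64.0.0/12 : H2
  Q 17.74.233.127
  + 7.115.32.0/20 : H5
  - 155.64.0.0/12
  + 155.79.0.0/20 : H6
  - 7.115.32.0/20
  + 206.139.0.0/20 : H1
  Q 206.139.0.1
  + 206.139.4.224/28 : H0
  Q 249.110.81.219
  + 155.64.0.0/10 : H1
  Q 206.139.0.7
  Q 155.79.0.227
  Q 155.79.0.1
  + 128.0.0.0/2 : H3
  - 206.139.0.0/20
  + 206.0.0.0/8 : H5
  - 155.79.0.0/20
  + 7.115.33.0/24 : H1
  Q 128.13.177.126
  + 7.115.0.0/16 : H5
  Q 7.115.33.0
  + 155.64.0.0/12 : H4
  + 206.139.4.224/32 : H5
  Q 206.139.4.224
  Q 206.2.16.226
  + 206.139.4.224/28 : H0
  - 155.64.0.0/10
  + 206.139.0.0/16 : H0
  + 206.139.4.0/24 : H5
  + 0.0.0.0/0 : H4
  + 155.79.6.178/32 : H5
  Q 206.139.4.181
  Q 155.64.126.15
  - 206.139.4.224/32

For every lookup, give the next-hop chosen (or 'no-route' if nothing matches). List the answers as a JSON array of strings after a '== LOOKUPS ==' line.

Apply in order:
  add 7.115.33.0/24 -> H4 at depth 24
  add 155.64.0.0/12 -> H2 at depth 12
  Q 17.74.233.127: descend 000 ; hops seen [∅] ; pick no-route
  add 7.115.32.0/20 -> H5 at depth 20
  - 155.64.0.0/12 clear@12
  add 155.79.0.0/20 -> H6 at depth 20
  - 7.115.32.0/20 clear@20
  add 206.139.0.0/20 -> H1 at depth 20
  Q 206.139.0.1: descend 11001110100010110000 ; hops seen [H1] ; pick H1
  add 206.139.4.224/28 -> H0 at depth 28
  Q 249.110.81.219: descend 11 ; hops seen [∅] ; pick no-route
  add 155.64.0.0/10 -> H1 at depth 10
  Q 206.139.0.7: descend 110011101000101100000 ; hops seen [H1] ; pick H1
  Q 155.79.0.227: descend 10011011010011110000 ; hops seen [H1,H6] ; pick H6
  Q 155.79.0.1: descend 10011011010011110000 ; hops seen [H1,H6] ; pick H6
  add 128.0.0.0/2 -> H3 at depth 2
  - 206.139.0.0/20 clear@20
  add 206.0.0.0/8 -> H5 at depth 8
  - 155.79.0.0/20 clear@20
  add 7.115.33.0/24 -> H1 at depth 24
  Q 128.13.177.126: descend 100 ; hops seen [H3] ; pick H3
  add 7.115.0.0/16 -> H5 at depth 16
  Q 7.115.33.0: descend 000001110111001100100001 ; hops seen [H5,H1] ; pick H1
  add 155.64.0.0/12 -> H4 at depth 12
  add 206.139.4.224/32 -> H5 at depth 32
  Q 206.139.4.224: descend 11001110100010110000010011100000 ; hops seen [H5,H0,H5] ; pick H5
  Q 206.2.16.226: descend 11001110 ; hops seen [H5] ; pick H5
  add 206.139.4.224/28 -> H0 at depth 28
  - 155.64.0.0/10 clear@10
  add 206.139.0.0/16 -> H0 at depth 16
  add 206.139.4.0/24 -> H5 at depth 24
  add 0.0.0.0/0 -> H4 at depth 0
  add 155.79.6.178/32 -> H5 at depth 32
  Q 206.139.4.181: descend 1100111010001011000001001 ; hops seen [H4,H5,H0,H5] ; pick H5
  Q 155.64.126.15: descend 100110110100 ; hops seen [H4,H3,H4] ; pick H4
  - 206.139.4.224/32 clear@32

== LOOKUPS ==
["no-route","H1","no-route","H1","H6","H6","H3","H1","H5","H5","H5","H4"]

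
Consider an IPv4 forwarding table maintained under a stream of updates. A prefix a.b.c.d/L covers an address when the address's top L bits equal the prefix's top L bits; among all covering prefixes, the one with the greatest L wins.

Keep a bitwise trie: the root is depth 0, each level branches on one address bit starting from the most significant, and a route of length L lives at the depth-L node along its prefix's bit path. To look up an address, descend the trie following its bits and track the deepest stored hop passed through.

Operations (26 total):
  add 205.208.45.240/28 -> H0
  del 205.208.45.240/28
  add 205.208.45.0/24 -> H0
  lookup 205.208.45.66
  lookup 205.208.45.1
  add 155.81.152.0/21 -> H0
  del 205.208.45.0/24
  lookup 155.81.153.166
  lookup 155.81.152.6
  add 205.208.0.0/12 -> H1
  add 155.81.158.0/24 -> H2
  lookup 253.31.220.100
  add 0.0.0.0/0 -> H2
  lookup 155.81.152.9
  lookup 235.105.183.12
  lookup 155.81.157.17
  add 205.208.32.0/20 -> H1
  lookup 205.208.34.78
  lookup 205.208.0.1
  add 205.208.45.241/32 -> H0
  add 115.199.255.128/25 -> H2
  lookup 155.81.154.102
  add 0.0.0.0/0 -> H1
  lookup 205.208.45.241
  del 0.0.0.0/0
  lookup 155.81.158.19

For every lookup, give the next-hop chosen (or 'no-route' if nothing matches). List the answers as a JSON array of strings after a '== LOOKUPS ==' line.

Trace:
  + 205.208.45.240/28 (H0) depth=28
  del 205.208.45.240/28 (clear depth 28)
  + 205.208.45.0/24 (H0) depth=24
  lookup 205.208.45.66: bits 110011011101000000101101 walk d0:-→d1:-→d2:-→d3:-→d4:-→d5:-→d6:-→d7:-→d8:-→d9:-→d10:-→d11:-→d12:-→d13:-→d14:-→d15:-→d16:-→d17:-→d18:-→d19:-→d20:-→d21:-→d22:-→d23:-→d24:H0 -> H0
  lookup 205.208.45.1: bits 110011011101000000101101 walk d0:-→d1:-→d2:-→d3:-→d4:-→d5:-→d6:-→d7:-→d8:-→d9:-→d10:-→d11:-→d12:-→d13:-→d14:-→d15:-→d16:-→d17:-→d18:-→d19:-→d20:-→d21:-→d22:-→d23:-→d24:H0 -> H0
  + 155.81.152.0/21 (H0) depth=21
  del 205.208.45.0/24 (clear depth 24)
  lookup 155.81.153.166: bits 100110110101000110011 walk d0:-→d1:-→d2:-→d3:-→d4:-→d5:-→d6:-→d7:-→d8:-→d9:-→d10:-→d11:-→d12:-→d13:-→d14:-→d15:-→d16:-→d17:-→d18:-→d19:-→d20:-→d21:H0 -> H0
  lookup 155.81.152.6: bits 100110110101000110011 walk d0:-→d1:-→d2:-→d3:-→d4:-→d5:-→d6:-→d7:-→d8:-→d9:-→d10:-→d11:-→d12:-→d13:-→d14:-→d15:-→d16:-→d17:-→d18:-→d19:-→d20:-→d21:H0 -> H0
  + 205.208.0.0/12 (H1) depth=12
  + 155.81.158.0/24 (H2) depth=24
  lookup 253.31.220.100: bits 11 walk d0:-→d1:-→d2:- -> no-route
  + 0.0.0.0/0 (H2) depth=0
  lookup 155.81.152.9: bits 100110110101000110011 walk d0:H2→d1:-→d2:-→d3:-→d4:-→d5:-→d6:-→d7:-→d8:-→d9:-→d10:-→d11:-→d12:-→d13:-→d14:-→d15:-→d16:-→d17:-→d18:-→d19:-→d20:-→d21:H0 -> H0
  lookup 235.105.183.12: bits 11 walk d0:H2→d1:-→d2:- -> H2
  lookup 155.81.157.17: bits 1001101101010001100111 walk d0:H2→d1:-→d2:-→d3:-→d4:-→d5:-→d6:-→d7:-→d8:-→d9:-→d10:-→d11:-→d12:-→d13:-→d14:-→d15:-→d16:-→d17:-→d18:-→d19:-→d20:-→d21:H0→d22:- -> H0
  + 205.208.32.0/20 (H1) depth=20
  lookup 205.208.34.78: bits 11001101110100000010 walk d0:H2→d1:-→d2:-→d3:-→d4:-→d5:-→d6:-→d7:-→d8:-→d9:-→d10:-→d11:-→d12:H1→d13:-→d14:-→d15:-→d16:-→d17:-→d18:-→d19:-→d20:H1 -> H1
  lookup 205.208.0.1: bits 110011011101000000 walk d0:H2→d1:-→d2:-→d3:-→d4:-→d5:-→d6:-→d7:-→d8:-→d9:-→d10:-→d11:-→d12:H1→d13:-→d14:-→d15:-→d16:-→d17:-→d18:- -> H1
  + 205.208.45.241/32 (H0) depth=32
  + 115.199.255.128/25 (H2) depth=25
  lookup 155.81.154.102: bits 100110110101000110011 walk d0:H2→d1:-→d2:-→d3:-→d4:-→d5:-→d6:-→d7:-→d8:-→d9:-→d10:-→d11:-→d12:-→d13:-→d14:-→d15:-→d16:-→d17:-→d18:-→d19:-→d20:-→d21:H0 -> H0
  + 0.0.0.0/0 (H1) depth=0
  lookup 205.208.45.241: bits 11001101110100000010110111110001 walk d0:H1→d1:-→d2:-→d3:-→d4:-→d5:-→d6:-→d7:-→d8:-→d9:-→d10:-→d11:-→d12:H1→d13:-→d14:-→d15:-→d16:-→d17:-→d18:-→d19:-→d20:H1→d21:-→d22:-→d23:-→d24:-→d25:-→d26:-→d27:-→d28:-→d29:-→d30:-→d31:-→d32:H0 -> H0
  del 0.0.0.0/0 (clear depth 0)
  lookup 155.81.158.19: bits 100110110101000110011110 walk d0:-→d1:-→d2:-→d3:-→d4:-→d5:-→d6:-→d7:-→d8:-→d9:-→d10:-→d11:-→d12:-→d13:-→d14:-→d15:-→d16:-→d17:-→d18:-→d19:-→d20:-→d21:H0→d22:-→d23:-→d24:H2 -> H2

== LOOKUPS ==
["H0","H0","H0","H0","no-route","H0","H2","H0","H1","H1","H0","H0","H2"]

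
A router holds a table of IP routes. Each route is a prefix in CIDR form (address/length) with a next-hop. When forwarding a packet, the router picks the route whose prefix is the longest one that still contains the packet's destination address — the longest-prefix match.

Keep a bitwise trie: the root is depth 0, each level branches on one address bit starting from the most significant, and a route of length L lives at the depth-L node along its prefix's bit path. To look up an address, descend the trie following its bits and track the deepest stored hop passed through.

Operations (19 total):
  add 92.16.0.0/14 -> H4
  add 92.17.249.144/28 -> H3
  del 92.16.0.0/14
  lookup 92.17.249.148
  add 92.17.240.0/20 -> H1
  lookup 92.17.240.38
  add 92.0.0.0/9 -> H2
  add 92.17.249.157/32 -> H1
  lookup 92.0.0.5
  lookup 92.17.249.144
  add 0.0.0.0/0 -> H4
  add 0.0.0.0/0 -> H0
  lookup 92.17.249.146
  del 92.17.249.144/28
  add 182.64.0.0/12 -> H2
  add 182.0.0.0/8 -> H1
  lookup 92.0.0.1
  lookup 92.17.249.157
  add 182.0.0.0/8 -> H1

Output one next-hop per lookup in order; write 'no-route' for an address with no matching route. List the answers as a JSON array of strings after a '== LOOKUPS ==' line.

Trace:
  add 92.16.0.0/14 -> H4 at depth 14
  add 92.17.249.144/28 -> H3 at depth 28
  del 92.16.0.0/14 (clear depth 14)
  lookup 92.17.249.148: bits 0101110000010001111110011001 walk d0:-→d1:-→d2:-→d3:-→d4:-→d5:-→d6:-→d7:-→d8:-→d9:-→d10:-→d11:-→d12:-→d13:-→d14:-→d15:-→d16:-→d17:-→d18:-→d19:-→d20:-→d21:-→d22:-→d23:-→d24:-→d25:-→d26:-→d27:-→d28:H3 -> H3
  add 92.17.240.0/20 -> H1 at depth 20
  lookup 92.17.240.38: bits 01011100000100011111 walk d0:-→d1:-→d2:-→d3:-→d4:-→d5:-→d6:-→d7:-→d8:-→d9:-→d10:-→d11:-→d12:-→d13:-→d14:-→d15:-→d16:-→d17:-→d18:-→d19:-→d20:H1 -> H1
  add 92.0.0.0/9 -> H2 at depth 9
  add 92.17.249.157/32 -> H1 at depth 32
  lookup 92.0.0.5: bits 01011100000 walk d0:-→d1:-→d2:-→d3:-→d4:-→d5:-→d6:-→d7:-→d8:-→d9:H2→d10:-→d11:- -> H2
  lookup 92.17.249.144: bits 0101110000010001111110011001 walk d0:-→d1:-→d2:-→d3:-→d4:-→d5:-→d6:-→d7:-→d8:-→d9:H2→d10:-→d11:-→d12:-→d13:-→d14:-→d15:-→d16:-→d17:-→d18:-→d19:-→d20:H1→d21:-→d22:-→d23:-→d24:-→d25:-→d26:-→d27:-→d28:H3 -> H3
  add 0.0.0.0/0 -> H4 at depth 0
  add 0.0.0.0/0 -> H0 at depth 0
  lookup 92.17.249.146: bits 0101110000010001111110011001 walk d0:H0→d1:-→d2:-→d3:-→d4:-→d5:-→d6:-→d7:-→d8:-→d9:H2→d10:-→d11:-→d12:-→d13:-→d14:-→d15:-→d16:-→d17:-→d18:-→d19:-→d20:H1→d21:-→d22:-→d23:-→d24:-→d25:-→d26:-→d27:-→d28:H3 -> H3
  del 92.17.249.144/28 (clear depth 28)
  add 182.64.0.0/12 -> H2 at depth 12
  add 182.0.0.0/8 -> H1 at depth 8
  lookup 92.0.0.1: bits 01011100000 walk d0:H0→d1:-→d2:-→d3:-→d4:-→d5:-→d6:-→d7:-→d8:-→d9:H2→d10:-→d11:- -> H2
  lookup 92.17.249.157: bits 01011100000100011111100110011101 walk d0:H0→d1:-→d2:-→d3:-→d4:-→d5:-→d6:-→d7:-→d8:-→d9:H2→d10:-→d11:-→d12:-→d13:-→d14:-→d15:-→d16:-→d17:-→d18:-→d19:-→d20:H1→d21:-→d22:-→d23:-→d24:-→d25:-→d26:-→d27:-→d28:-→d29:-→d30:-→d31:-→d32:H1 -> H1
  add 182.0.0.0/8 -> H1 at depth 8

== LOOKUPS ==
["H3","H1","H2","H3","H3","H2","H1"]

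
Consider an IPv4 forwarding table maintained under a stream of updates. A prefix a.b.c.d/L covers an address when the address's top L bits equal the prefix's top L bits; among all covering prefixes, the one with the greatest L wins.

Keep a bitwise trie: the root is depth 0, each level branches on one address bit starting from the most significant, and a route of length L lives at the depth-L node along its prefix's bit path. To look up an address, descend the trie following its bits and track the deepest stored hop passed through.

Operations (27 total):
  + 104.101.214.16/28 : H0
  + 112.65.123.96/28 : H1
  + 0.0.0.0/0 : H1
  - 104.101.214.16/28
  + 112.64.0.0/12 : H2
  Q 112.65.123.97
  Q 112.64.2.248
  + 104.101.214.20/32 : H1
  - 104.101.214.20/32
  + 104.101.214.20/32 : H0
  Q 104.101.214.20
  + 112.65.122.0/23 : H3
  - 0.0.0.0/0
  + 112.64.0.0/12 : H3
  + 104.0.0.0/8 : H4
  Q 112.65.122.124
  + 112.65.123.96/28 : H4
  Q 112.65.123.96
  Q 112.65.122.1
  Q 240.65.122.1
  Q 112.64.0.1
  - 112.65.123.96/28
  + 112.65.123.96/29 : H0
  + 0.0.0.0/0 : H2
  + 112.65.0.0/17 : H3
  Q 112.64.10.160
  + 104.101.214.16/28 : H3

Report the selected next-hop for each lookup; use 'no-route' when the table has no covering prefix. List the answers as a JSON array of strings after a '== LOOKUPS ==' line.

Apply in order:
  + 104.101.214.16/28 (H0) depth=28
  + 112.65.123.96/28 (H1) depth=28
  + 0.0.0.0/0 (H1) depth=0
  - 104.101.214.16/28 clear@28
  + 112.64.0.0/12 (H2) depth=12
  ? 112.65.123.97  path d0:H1→d1:-→d2:-→d3:-→d4:-→d5:-→d6:-→d7:-→d8:-→d9:-→d10:-→d11:-→d12:H2→d13:-→d14:-→d15:-→d16:-→d17:-→d18:-→d19:-→d20:-→d21:-→d22:-→d23:-→d24:-→d25:-→d26:-→d27:-→d28:H1  best=H1
  ? 112.64.2.248  path d0:H1→d1:-→d2:-→d3:-→d4:-→d5:-→d6:-→d7:-→d8:-→d9:-→d10:-→d11:-→d12:H2→d13:-→d14:-→d15:-  best=H2
  + 104.101.214.20/32 (H1) depth=32
  - 104.101.214.20/32 clear@32
  + 104.101.214.20/32 (H0) depth=32
  ? 104.101.214.20  path d0:H1→d1:-→d2:-→d3:-→d4:-→d5:-→d6:-→d7:-→d8:-→d9:-→d10:-→d11:-→d12:-→d13:-→d14:-→d15:-→d16:-→d17:-→d18:-→d19:-→d20:-→d21:-→d22:-→d23:-→d24:-→d25:-→d26:-→d27:-→d28:-→d29:-→d30:-→d31:-→d32:H0  best=H0
  + 112.65.122.0/23 (H3) depth=23
  - 0.0.0.0/0 clear@0
  + 112.64.0.0/12 (H3) depth=12
  + 104.0.0.0/8 (H4) depth=8
  ? 112.65.122.124  path d0:-→d1:-→d2:-→d3:-→d4:-→d5:-→d6:-→d7:-→d8:-→d9:-→d10:-→d11:-→d12:H3→d13:-→d14:-→d15:-→d16:-→d17:-→d18:-→d19:-→d20:-→d21:-→d22:-→d23:H3  best=H3
  + 112.65.123.96/28 (H4) depth=28
  ? 112.65.123.96  path d0:-→d1:-→d2:-→d3:-→d4:-→d5:-→d6:-→d7:-→d8:-→d9:-→d10:-→d11:-→d12:H3→d13:-→d14:-→d15:-→d16:-→d17:-→d18:-→d19:-→d20:-→d21:-→d22:-→d23:H3→d24:-→d25:-→d26:-→d27:-→d28:H4  best=H4
  ? 112.65.122.1  path d0:-→d1:-→d2:-→d3:-→d4:-→d5:-→d6:-→d7:-→d8:-→d9:-→d10:-→d11:-→d12:H3→d13:-→d14:-→d15:-→d16:-→d17:-→d18:-→d19:-→d20:-→d21:-→d22:-→d23:H3  best=H3
  ? 240.65.122.1  path d0:-  best=no-route
  ? 112.64.0.1  path d0:-→d1:-→d2:-→d3:-→d4:-→d5:-→d6:-→d7:-→d8:-→d9:-→d10:-→d11:-→d12:H3→d13:-→d14:-→d15:-  best=H3
  - 112.65.123.96/28 clear@28
  + 112.65.123.96/29 (H0) depth=29
  + 0.0.0.0/0 (H2) depth=0
  + 112.65.0.0/17 (H3) depth=17
  ? 112.64.10.160  path d0:H2→d1:-→d2:-→d3:-→d4:-→d5:-→d6:-→d7:-→d8:-→d9:-→d10:-→d11:-→d12:H3→d13:-→d14:-→d15:-  best=H3
  + 104.101.214.16/28 (H3) depth=28

== LOOKUPS ==
["H1","H2","H0","H3","H4","H3","no-route","H3","H3"]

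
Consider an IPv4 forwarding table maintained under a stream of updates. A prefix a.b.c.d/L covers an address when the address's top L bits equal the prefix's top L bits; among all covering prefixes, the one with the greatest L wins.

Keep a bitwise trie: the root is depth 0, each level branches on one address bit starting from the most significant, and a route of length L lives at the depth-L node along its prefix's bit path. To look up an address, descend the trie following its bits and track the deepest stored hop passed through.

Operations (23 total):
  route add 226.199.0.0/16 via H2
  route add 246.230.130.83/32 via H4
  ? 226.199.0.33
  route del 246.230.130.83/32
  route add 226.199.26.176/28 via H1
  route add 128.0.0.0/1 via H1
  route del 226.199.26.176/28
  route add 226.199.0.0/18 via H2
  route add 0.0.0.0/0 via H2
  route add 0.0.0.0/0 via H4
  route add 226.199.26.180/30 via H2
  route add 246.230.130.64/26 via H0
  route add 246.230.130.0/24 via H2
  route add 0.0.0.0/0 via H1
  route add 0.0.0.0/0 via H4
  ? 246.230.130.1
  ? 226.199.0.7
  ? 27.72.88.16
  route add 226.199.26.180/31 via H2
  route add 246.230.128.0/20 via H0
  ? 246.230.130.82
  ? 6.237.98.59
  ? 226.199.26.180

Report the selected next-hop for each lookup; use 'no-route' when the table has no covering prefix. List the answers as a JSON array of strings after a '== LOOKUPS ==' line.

Apply in order:
  + 226.199.0.0/16 (H2) depth=16
  + 246.230.130.83/32 (H4) depth=32
  Q 226.199.0.33: descend 1110001011000111 ; hops seen [H2] ; pick H2
  del 246.230.130.83/32 (clear depth 32)
  + 226.199.26.176/28 (H1) depth=28
  + 128.0.0.0/1 (H1) depth=1
  del 226.199.26.176/28 (clear depth 28)
  + 226.199.0.0/18 (H2) depth=18
  + 0.0.0.0/0 (H2) depth=0
  + 0.0.0.0/0 (H4) depth=0
  + 226.199.26.180/30 (H2) depth=30
  + 246.230.130.64/26 (H0) depth=26
  + 246.230.130.0/24 (H2) depth=24
  + 0.0.0.0/0 (H1) depth=0
  + 0.0.0.0/0 (H4) depth=0
  Q 246.230.130.1: descend 1111011011100110100000100 ; hops seen [H4,H1,H2] ; pick H2
  Q 226.199.0.7: descend 1110001011000111000 ; hops seen [H4,H1,H2,H2] ; pick H2
  Q 27.72.88.16: descend ε ; hops seen [H4] ; pick H4
  + 226.199.26.180/31 (H2) depth=31
  + 246.230.128.0/20 (H0) depth=20
  Q 246.230.130.82: descend 1111011011100110100000100101001 ; hops seen [H4,H1,H0,H2,H0] ; pick H0
  Q 6.237.98.59: descend ε ; hops seen [H4] ; pick H4
  Q 226.199.26.180: descend 1110001011000111000110101011010 ; hops seen [H4,H1,H2,H2,H2,H2] ; pick H2

== LOOKUPS ==
["H2","H2","H2","H4","H0","H4","H2"]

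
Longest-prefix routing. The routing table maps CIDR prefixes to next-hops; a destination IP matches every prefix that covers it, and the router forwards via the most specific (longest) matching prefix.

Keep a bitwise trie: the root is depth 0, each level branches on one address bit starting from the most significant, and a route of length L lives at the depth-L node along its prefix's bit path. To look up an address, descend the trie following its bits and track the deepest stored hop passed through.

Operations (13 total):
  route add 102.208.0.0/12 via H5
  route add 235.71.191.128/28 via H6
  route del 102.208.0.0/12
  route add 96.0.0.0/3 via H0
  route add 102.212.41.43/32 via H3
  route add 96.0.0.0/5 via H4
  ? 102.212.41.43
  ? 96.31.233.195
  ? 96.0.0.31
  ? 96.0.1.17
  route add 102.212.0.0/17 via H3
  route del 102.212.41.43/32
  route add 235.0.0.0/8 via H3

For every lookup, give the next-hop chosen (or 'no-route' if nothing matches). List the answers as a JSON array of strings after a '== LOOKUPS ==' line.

Apply in order:
  add 102.208.0.0/12 -> H5 at depth 12
  add 235.71.191.128/28 -> H6 at depth 28
  del 102.208.0.0/12 (clear depth 12)
  add 96.0.0.0/3 -> H0 at depth 3
  add 102.212.41.43/32 -> H3 at depth 32
  add 96.0.0.0/5 -> H4 at depth 5
  Q 102.212.41.43: descend 01100110110101000010100100101011 ; hops seen [H0,H4,H3] ; pick H3
  Q 96.31.233.195: descend 01100 ; hops seen [H0,H4] ; pick H4
  Q 96.0.0.31: descend 01100 ; hops seen [H0,H4] ; pick H4
  Q 96.0.1.17: descend 01100 ; hops seen [H0,H4] ; pick H4
  add 102.212.0.0/17 -> H3 at depth 17
  del 102.212.41.43/32 (clear depth 32)
  add 235.0.0.0/8 -> H3 at depth 8

== LOOKUPS ==
["H3","H4","H4","H4"]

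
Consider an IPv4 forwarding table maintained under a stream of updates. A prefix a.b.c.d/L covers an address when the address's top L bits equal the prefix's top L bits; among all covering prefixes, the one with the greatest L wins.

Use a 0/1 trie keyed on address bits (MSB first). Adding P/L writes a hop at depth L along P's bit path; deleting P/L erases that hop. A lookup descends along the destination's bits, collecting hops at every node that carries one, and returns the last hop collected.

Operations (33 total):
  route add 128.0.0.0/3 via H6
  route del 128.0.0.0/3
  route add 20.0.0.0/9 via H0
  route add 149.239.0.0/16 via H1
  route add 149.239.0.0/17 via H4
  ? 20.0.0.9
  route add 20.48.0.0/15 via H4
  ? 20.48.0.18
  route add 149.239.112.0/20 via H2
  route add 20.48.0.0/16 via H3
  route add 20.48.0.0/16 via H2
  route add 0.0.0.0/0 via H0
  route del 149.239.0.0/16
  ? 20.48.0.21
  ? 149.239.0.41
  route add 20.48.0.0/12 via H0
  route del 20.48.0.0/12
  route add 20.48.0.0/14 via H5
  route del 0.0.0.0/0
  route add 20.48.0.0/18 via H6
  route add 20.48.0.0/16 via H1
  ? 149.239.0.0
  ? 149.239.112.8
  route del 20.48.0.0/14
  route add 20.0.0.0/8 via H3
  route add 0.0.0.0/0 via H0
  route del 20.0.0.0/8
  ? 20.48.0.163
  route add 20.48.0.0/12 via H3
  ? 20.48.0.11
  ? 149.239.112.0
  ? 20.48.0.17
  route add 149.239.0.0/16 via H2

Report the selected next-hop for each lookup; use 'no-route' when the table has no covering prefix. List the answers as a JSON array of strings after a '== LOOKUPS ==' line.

Trace:
  add 128.0.0.0/3 -> H6 at depth 3
  del 128.0.0.0/3 (clear depth 3)
  add 20.0.0.0/9 -> H0 at depth 9
  add 149.239.0.0/16 -> H1 at depth 16
  add 149.239.0.0/17 -> H4 at depth 17
  lookup 20.0.0.9: bits 000101000 walk d0:-→d1:-→d2:-→d3:-→d4:-→d5:-→d6:-→d7:-→d8:-→d9:H0 -> H0
  add 20.48.0.0/15 -> H4 at depth 15
  lookup 20.48.0.18: bits 000101000011000 walk d0:-→d1:-→d2:-→d3:-→d4:-→d5:-→d6:-→d7:-→d8:-→d9:H0→d10:-→d11:-→d12:-→d13:-→d14:-→d15:H4 -> H4
  add 149.239.112.0/20 -> H2 at depth 20
  add 20.48.0.0/16 -> H3 at depth 16
  add 20.48.0.0/16 -> H2 at depth 16
  add 0.0.0.0/0 -> H0 at depth 0
  del 149.239.0.0/16 (clear depth 16)
  lookup 20.48.0.21: bits 0001010000110000 walk d0:H0→d1:-→d2:-→d3:-→d4:-→d5:-→d6:-→d7:-→d8:-→d9:H0→d10:-→d11:-→d12:-→d13:-→d14:-→d15:H4→d16:H2 -> H2
  lookup 149.239.0.41: bits 10010101111011110 walk d0:H0→d1:-→d2:-→d3:-→d4:-→d5:-→d6:-→d7:-→d8:-→d9:-→d10:-→d11:-→d12:-→d13:-→d14:-→d15:-→d16:-→d17:H4 -> H4
  add 20.48.0.0/12 -> H0 at depth 12
  del 20.48.0.0/12 (clear depth 12)
  add 20.48.0.0/14 -> H5 at depth 14
  del 0.0.0.0/0 (clear depth 0)
  add 20.48.0.0/18 -> H6 at depth 18
  add 20.48.0.0/16 -> H1 at depth 16
  lookup 149.239.0.0: bits 10010101111011110 walk d0:-→d1:-→d2:-→d3:-→d4:-→d5:-→d6:-→d7:-→d8:-→d9:-→d10:-→d11:-→d12:-→d13:-→d14:-→d15:-→d16:-→d17:H4 -> H4
  lookup 149.239.112.8: bits 10010101111011110111 walk d0:-→d1:-→d2:-→d3:-→d4:-→d5:-→d6:-→d7:-→d8:-→d9:-→d10:-→d11:-→d12:-→d13:-→d14:-→d15:-→d16:-→d17:H4→d18:-→d19:-→d20:H2 -> H2
  del 20.48.0.0/14 (clear depth 14)
  add 20.0.0.0/8 -> H3 at depth 8
  add 0.0.0.0/0 -> H0 at depth 0
  del 20.0.0.0/8 (clear depth 8)
  lookup 20.48.0.163: bits 000101000011000000 walk d0:H0→d1:-→d2:-→d3:-→d4:-→d5:-→d6:-→d7:-→d8:-→d9:H0→d10:-→d11:-→d12:-→d13:-→d14:-→d15:H4→d16:H1→d17:-→d18:H6 -> H6
  add 20.48.0.0/12 -> H3 at depth 12
  lookup 20.48.0.11: bits 000101000011000000 walk d0:H0→d1:-→d2:-→d3:-→d4:-→d5:-→d6:-→d7:-→d8:-→d9:H0→d10:-→d11:-→d12:H3→d13:-→d14:-→d15:H4→d16:H1→d17:-→d18:H6 -> H6
  lookup 149.239.112.0: bits 10010101111011110111 walk d0:H0→d1:-→d2:-→d3:-→d4:-→d5:-→d6:-→d7:-→d8:-→d9:-→d10:-→d11:-→d12:-→d13:-→d14:-→d15:-→d16:-→d17:H4→d18:-→d19:-→d20:H2 -> H2
  lookup 20.48.0.17: bits 000101000011000000 walk d0:H0→d1:-→d2:-→d3:-→d4:-→d5:-→d6:-→d7:-→d8:-→d9:H0→d10:-→d11:-→d12:H3→d13:-→d14:-→d15:H4→d16:H1→d17:-→d18:H6 -> H6
  add 149.239.0.0/16 -> H2 at depth 16

== LOOKUPS ==
["H0","H4","H2","H4","H4","H2","H6","H6","H2","H6"]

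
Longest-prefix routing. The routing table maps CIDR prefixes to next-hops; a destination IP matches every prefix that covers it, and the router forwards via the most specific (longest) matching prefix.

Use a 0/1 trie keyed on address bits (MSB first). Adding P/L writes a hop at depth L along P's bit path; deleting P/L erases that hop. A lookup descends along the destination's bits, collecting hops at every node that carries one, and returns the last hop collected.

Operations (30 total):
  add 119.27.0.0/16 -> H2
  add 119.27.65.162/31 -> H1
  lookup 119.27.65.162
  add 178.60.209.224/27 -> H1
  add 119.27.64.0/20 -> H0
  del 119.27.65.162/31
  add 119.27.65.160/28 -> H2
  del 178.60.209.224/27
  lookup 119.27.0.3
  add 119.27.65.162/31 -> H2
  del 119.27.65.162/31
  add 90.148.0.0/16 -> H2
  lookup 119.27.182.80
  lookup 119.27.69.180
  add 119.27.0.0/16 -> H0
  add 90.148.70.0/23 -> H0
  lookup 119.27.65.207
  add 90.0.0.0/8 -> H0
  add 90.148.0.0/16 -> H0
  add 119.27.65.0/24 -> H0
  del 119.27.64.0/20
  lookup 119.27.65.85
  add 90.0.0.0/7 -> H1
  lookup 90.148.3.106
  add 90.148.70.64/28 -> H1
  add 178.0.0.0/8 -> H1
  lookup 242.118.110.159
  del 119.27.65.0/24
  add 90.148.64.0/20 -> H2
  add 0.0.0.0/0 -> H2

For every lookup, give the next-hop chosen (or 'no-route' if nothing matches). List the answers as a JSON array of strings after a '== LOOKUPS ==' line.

Apply in order:
  add 119.27.0.0/16 -> H2 at depth 16
  add 119.27.65.162/31 -> H1 at depth 31
  ? 119.27.65.162  path d0:-→d1:-→d2:-→d3:-→d4:-→d5:-→d6:-→d7:-→d8:-→d9:-→d10:-→d11:-→d12:-→d13:-→d14:-→d15:-→d16:H2→d17:-→d18:-→d19:-→d20:-→d21:-→d22:-→d23:-→d24:-→d25:-→d26:-→d27:-→d28:-→d29:-→d30:-→d31:H1  best=H1
  add 178.60.209.224/27 -> H1 at depth 27
  add 119.27.64.0/20 -> H0 at depth 20
  - 119.27.65.162/31 clear@31
  add 119.27.65.160/28 -> H2 at depth 28
  - 178.60.209.224/27 clear@27
  ? 119.27.0.3  path d0:-→d1:-→d2:-→d3:-→d4:-→d5:-→d6:-→d7:-→d8:-→d9:-→d10:-→d11:-→d12:-→d13:-→d14:-→d15:-→d16:H2→d17:-  best=H2
  add 119.27.65.162/31 -> H2 at depth 31
  - 119.27.65.162/31 clear@31
  add 90.148.0.0/16 -> H2 at depth 16
  ? 119.27.182.80  path d0:-→d1:-→d2:-→d3:-→d4:-→d5:-→d6:-→d7:-→d8:-→d9:-→d10:-→d11:-→d12:-→d13:-→d14:-→d15:-→d16:H2  best=H2
  ? 119.27.69.180  path d0:-→d1:-→d2:-→d3:-→d4:-→d5:-→d6:-→d7:-→d8:-→d9:-→d10:-→d11:-→d12:-→d13:-→d14:-→d15:-→d16:H2→d17:-→d18:-→d19:-→d20:H0→d21:-  best=H0
  add 119.27.0.0/16 -> H0 at depth 16
  add 90.148.70.0/23 -> H0 at depth 23
  ? 119.27.65.207  path d0:-→d1:-→d2:-→d3:-→d4:-→d5:-→d6:-→d7:-→d8:-→d9:-→d10:-→d11:-→d12:-→d13:-→d14:-→d15:-→d16:H0→d17:-→d18:-→d19:-→d20:H0→d21:-→d22:-→d23:-→d24:-→d25:-  best=H0
  add 90.0.0.0/8 -> H0 at depth 8
  add 90.148.0.0/16 -> H0 at depth 16
  add 119.27.65.0/24 -> H0 at depth 24
  - 119.27.64.0/20 clear@20
  ? 119.27.65.85  path d0:-→d1:-→d2:-→d3:-→d4:-→d5:-→d6:-→d7:-→d8:-→d9:-→d10:-→d11:-→d12:-→d13:-→d14:-→d15:-→d16:H0→d17:-→d18:-→d19:-→d20:-→d21:-→d22:-→d23:-→d24:H0  best=H0
  add 90.0.0.0/7 -> H1 at depth 7
  ? 90.148.3.106  path d0:-→d1:-→d2:-→d3:-→d4:-→d5:-→d6:-→d7:H1→d8:H0→d9:-→d10:-→d11:-→d12:-→d13:-→d14:-→d15:-→d16:H0→d17:-  best=H0
  add 90.148.70.64/28 -> H1 at depth 28
  add 178.0.0.0/8 -> H1 at depth 8
  ? 242.118.110.159  path d0:-→d1:-  best=no-route
  - 119.27.65.0/24 clear@24
  add 90.148.64.0/20 -> H2 at depth 20
  add 0.0.0.0/0 -> H2 at depth 0

== LOOKUPS ==
["H1","H2","H2","H0","H0","H0","H0","no-route"]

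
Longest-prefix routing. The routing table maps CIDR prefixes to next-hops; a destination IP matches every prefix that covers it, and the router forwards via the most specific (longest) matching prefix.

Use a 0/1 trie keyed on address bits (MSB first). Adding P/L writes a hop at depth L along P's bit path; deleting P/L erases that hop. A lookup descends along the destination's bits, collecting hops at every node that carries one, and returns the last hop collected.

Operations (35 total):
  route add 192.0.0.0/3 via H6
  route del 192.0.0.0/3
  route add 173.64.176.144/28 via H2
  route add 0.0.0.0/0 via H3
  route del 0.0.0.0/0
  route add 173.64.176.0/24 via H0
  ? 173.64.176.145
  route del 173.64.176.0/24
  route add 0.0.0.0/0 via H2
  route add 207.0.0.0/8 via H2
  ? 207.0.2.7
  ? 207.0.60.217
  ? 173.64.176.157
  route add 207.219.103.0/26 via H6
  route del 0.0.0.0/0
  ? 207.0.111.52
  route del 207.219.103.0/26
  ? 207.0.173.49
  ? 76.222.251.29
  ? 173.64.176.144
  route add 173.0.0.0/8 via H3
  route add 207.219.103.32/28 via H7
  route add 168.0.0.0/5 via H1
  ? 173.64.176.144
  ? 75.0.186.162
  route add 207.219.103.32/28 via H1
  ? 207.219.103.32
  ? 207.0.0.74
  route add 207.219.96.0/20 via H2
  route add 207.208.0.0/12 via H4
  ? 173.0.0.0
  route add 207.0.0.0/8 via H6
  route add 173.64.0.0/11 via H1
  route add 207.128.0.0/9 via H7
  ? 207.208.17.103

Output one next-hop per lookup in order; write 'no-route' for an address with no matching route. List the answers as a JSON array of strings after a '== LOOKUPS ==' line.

Process each operation:
  add 192.0.0.0/3 -> H6 at depth 3
  del 192.0.0.0/3 (clear depth 3)
  add 173.64.176.144/28 -> H2 at depth 28
  add 0.0.0.0/0 -> H3 at depth 0
  del 0.0.0.0/0 (clear depth 0)
  add 173.64.176.0/24 -> H0 at depth 24
  lookup 173.64.176.145: bits 1010110101000000101100001001 walk d0:-→d1:-→d2:-→d3:-→d4:-→d5:-→d6:-→d7:-→d8:-→d9:-→d10:-→d11:-→d12:-→d13:-→d14:-→d15:-→d16:-→d17:-→d18:-→d19:-→d20:-→d21:-→d22:-→d23:-→d24:H0→d25:-→d26:-→d27:-→d28:H2 -> H2
  del 173.64.176.0/24 (clear depth 24)
  add 0.0.0.0/0 -> H2 at depth 0
  add 207.0.0.0/8 -> H2 at depth 8
  lookup 207.0.2.7: bits 11001111 walk d0:H2→d1:-→d2:-→d3:-→d4:-→d5:-→d6:-→d7:-→d8:H2 -> H2
  lookup 207.0.60.217: bits 11001111 walk d0:H2→d1:-→d2:-→d3:-→d4:-→d5:-→d6:-→d7:-→d8:H2 -> H2
  lookup 173.64.176.157: bits 1010110101000000101100001001 walk d0:H2→d1:-→d2:-→d3:-→d4:-→d5:-→d6:-→d7:-→d8:-→d9:-→d10:-→d11:-→d12:-→d13:-→d14:-→d15:-→d16:-→d17:-→d18:-→d19:-→d20:-→d21:-→d22:-→d23:-→d24:-→d25:-→d26:-→d27:-→d28:H2 -> H2
  add 207.219.103.0/26 -> H6 at depth 26
  del 0.0.0.0/0 (clear depth 0)
  lookup 207.0.111.52: bits 11001111 walk d0:-→d1:-→d2:-→d3:-→d4:-→d5:-→d6:-→d7:-→d8:H2 -> H2
  del 207.219.103.0/26 (clear depth 26)
  lookup 207.0.173.49: bits 11001111 walk d0:-→d1:-→d2:-→d3:-→d4:-→d5:-→d6:-→d7:-→d8:H2 -> H2
  lookup 76.222.251.29: bits ε walk d0:- -> no-route
  lookup 173.64.176.144: bits 1010110101000000101100001001 walk d0:-→d1:-→d2:-→d3:-→d4:-→d5:-→d6:-→d7:-→d8:-→d9:-→d10:-→d11:-→d12:-→d13:-→d14:-→d15:-→d16:-→d17:-→d18:-→d19:-→d20:-→d21:-→d22:-→d23:-→d24:-→d25:-→d26:-→d27:-→d28:H2 -> H2
  add 173.0.0.0/8 -> H3 at depth 8
  add 207.219.103.32/28 -> H7 at depth 28
  add 168.0.0.0/5 -> H1 at depth 5
  lookup 173.64.176.144: bits 1010110101000000101100001001 walk d0:-→d1:-→d2:-→d3:-→d4:-→d5:H1→d6:-→d7:-→d8:H3→d9:-→d10:-→d11:-→d12:-→d13:-→d14:-→d15:-→d16:-→d17:-→d18:-→d19:-→d20:-→d21:-→d22:-→d23:-→d24:-→d25:-→d26:-→d27:-→d28:H2 -> H2
  lookup 75.0.186.162: bits ε walk d0:- -> no-route
  add 207.219.103.32/28 -> H1 at depth 28
  lookup 207.219.103.32: bits 1100111111011011011001110010 walk d0:-→d1:-→d2:-→d3:-→d4:-→d5:-→d6:-→d7:-→d8:H2→d9:-→d10:-→d11:-→d12:-→d13:-→d14:-→d15:-→d16:-→d17:-→d18:-→d19:-→d20:-→d21:-→d22:-→d23:-→d24:-→d25:-→d26:-→d27:-→d28:H1 -> H1
  lookup 207.0.0.74: bits 11001111 walk d0:-→d1:-→d2:-→d3:-→d4:-→d5:-→d6:-→d7:-→d8:H2 -> H2
  add 207.219.96.0/20 -> H2 at depth 20
  add 207.208.0.0/12 -> H4 at depth 12
  lookup 173.0.0.0: bits 101011010 walk d0:-→d1:-→d2:-→d3:-→d4:-→d5:H1→d6:-→d7:-→d8:H3→d9:- -> H3
  add 207.0.0.0/8 -> H6 at depth 8
  add 173.64.0.0/11 -> H1 at depth 11
  add 207.128.0.0/9 -> H7 at depth 9
  lookup 207.208.17.103: bits 110011111101 walk d0:-→d1:-→d2:-→d3:-→d4:-→d5:-→d6:-→d7:-→d8:H6→d9:H7→d10:-→d11:-→d12:H4 -> H4

== LOOKUPS ==
["H2","H2","H2","H2","H2","H2","no-route","H2","H2","no-route","H1","H2","H3","H4"]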